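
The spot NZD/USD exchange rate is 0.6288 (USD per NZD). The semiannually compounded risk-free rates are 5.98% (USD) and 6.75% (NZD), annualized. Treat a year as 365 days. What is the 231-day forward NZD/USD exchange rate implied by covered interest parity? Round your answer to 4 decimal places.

0.6258

By covered interest parity, F = S · (1+r_USD/2)^(2T) / (1+r_NZD/2)^(2T)
= 0.6288 × 1.037995 / 1.042909 = 0.6288 × 0.995288
F = 0.6258 USD per NZD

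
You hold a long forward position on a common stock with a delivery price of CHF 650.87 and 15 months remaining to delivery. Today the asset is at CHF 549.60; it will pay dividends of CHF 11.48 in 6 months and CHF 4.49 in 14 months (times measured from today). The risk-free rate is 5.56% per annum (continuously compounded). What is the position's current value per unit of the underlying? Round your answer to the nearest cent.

PV(remaining dividends) I = 11.48·e^(−0.0556·6/12) + 4.49·e^(−0.0556·14/12) = 15.3732
Current forward F = (S − I)·e^(rT) = (549.60 − 15.3732)·e^(0.0556·15/12) = 534.2268 × 1.071972 = 572.6762
Value (long) = (F − K)·e^(−rT) = (572.6762 − 650.87) × 0.932860 = -72.9439
Value = -CHF 72.94

-CHF 72.94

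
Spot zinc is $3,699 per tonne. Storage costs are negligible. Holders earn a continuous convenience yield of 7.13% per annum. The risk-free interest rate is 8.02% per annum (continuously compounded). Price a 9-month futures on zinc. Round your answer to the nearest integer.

$3,724 per tonne

Net carry = r + u − y = 0.0802 + 0.0000 − 0.0713 = 0.0089
F = S·e^((r+u−y)T) = 3699 · e^(0.0089 × 9/12) = 3699 · e^0.006675
= 3699 × 1.006697 = $3,724 per tonne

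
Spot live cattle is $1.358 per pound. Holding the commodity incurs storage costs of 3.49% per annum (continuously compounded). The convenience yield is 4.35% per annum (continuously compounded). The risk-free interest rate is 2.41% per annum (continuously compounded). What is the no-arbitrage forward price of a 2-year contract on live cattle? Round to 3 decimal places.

Net carry = r + u − y = 0.0241 + 0.0349 − 0.0435 = 0.0155
F = S·e^((r+u−y)T) = 1.358 · e^(0.0155 × 2) = 1.358 · e^0.031000
= 1.358 × 1.031486 = $1.401 per pound

$1.401 per pound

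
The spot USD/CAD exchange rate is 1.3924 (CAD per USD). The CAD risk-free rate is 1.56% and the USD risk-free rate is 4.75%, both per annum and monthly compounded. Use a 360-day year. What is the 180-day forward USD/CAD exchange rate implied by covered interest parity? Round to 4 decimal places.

1.3704

By covered interest parity, F = S · (1+r_CAD/12)^(12T) / (1+r_USD/12)^(12T)
= 1.3924 × 1.007825 / 1.023986 = 1.3924 × 0.984218
F = 1.3704 CAD per USD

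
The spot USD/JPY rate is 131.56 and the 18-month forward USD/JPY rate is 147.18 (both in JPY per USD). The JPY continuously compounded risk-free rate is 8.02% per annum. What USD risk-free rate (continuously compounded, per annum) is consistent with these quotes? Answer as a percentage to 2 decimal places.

F = S·e^((r_JPY − r_USD)T) ⇒ r_USD = r_JPY − ln(F/S)/T
ln(147.18/131.56) = 0.112193; /(18/12) = 0.074795
r_USD = 0.0802 − 0.074795 = 0.005405
r_USD = 0.54%

0.54%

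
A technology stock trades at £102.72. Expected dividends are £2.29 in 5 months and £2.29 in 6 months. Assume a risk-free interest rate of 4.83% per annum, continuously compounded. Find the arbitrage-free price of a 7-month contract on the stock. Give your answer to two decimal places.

£101.05

PV(dividends) I = 2.29·e^(−0.0483·5/12) + 2.29·e^(−0.0483·6/12)
I = 2.2444 + 2.2354 = 4.4798
F = (S − I)·e^(rT) = (102.72 − 4.4798) · e^(0.0483·7/12)
= 98.2402 · e^0.028175 = 98.2402 × 1.028576 = £101.05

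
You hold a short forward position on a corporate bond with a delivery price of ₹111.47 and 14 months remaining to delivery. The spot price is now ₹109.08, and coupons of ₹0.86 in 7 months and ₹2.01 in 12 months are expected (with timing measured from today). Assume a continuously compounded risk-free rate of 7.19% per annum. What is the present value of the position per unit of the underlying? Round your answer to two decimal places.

PV(remaining coupons) I = 0.86·e^(−0.0719·7/12) + 2.01·e^(−0.0719·12/12) = 2.6952
Current forward F = (S − I)·e^(rT) = (109.08 − 2.6952)·e^(0.0719·14/12) = 106.3848 × 1.087502 = 115.6937
Value (long) = (F − K)·e^(−rT) = (115.6937 − 111.47) × 0.919539 = 3.8839
Short position value = −(long value) = -₹3.88

-₹3.88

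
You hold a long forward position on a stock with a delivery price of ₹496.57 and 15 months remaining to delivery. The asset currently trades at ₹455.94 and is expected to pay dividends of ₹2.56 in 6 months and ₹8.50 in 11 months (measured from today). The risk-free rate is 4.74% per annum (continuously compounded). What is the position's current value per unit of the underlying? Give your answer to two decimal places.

PV(remaining dividends) I = 2.56·e^(−0.0474·6/12) + 8.50·e^(−0.0474·11/12) = 10.6386
Current forward F = (S − I)·e^(rT) = (455.94 − 10.6386)·e^(0.0474·15/12) = 445.3014 × 1.061040 = 472.4826
Value (long) = (F − K)·e^(−rT) = (472.4826 − 496.57) × 0.942471 = -22.7017
Value = -₹22.70

-₹22.70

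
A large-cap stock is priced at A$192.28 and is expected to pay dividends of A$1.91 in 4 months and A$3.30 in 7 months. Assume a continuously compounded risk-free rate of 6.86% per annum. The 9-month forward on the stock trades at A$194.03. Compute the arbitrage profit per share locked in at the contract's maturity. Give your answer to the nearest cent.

PV(dividends) I = 1.91·e^(−0.0686·4/12) + 3.30·e^(−0.0686·7/12) = 5.0374
Fair forward F* = (S − I)·e^(rT) = (192.28 − 5.0374)·e^0.051450 = 187.2426 × 1.052797 = 197.1284
Market A$194.03 < fair 197.1284: forward underpriced → reverse cash-and-carry (short the stock, invest proceeds at r, pay the dividends, go long the forward).
Profit at T = |F_mkt − F*| = |194.03 − 197.1284| = A$3.10 per share

A$3.10 per share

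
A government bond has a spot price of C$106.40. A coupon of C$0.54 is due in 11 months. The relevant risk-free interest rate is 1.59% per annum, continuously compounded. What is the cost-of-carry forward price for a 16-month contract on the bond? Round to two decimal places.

C$108.14

PV(coupons) I = 0.54·e^(−0.0159·11/12)
I = 0.5322
F = (S − I)·e^(rT) = (106.40 − 0.5322) · e^(0.0159·16/12)
= 105.8678 · e^0.021200 = 105.8678 × 1.021426 = C$108.14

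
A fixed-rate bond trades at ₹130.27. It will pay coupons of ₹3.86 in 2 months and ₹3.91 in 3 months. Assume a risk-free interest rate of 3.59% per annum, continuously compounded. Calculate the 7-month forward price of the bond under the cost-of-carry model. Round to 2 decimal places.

PV(coupons) I = 3.86·e^(−0.0359·2/12) + 3.91·e^(−0.0359·3/12)
I = 3.8370 + 3.8751 = 7.7121
F = (S − I)·e^(rT) = (130.27 − 7.7121) · e^(0.0359·7/12)
= 122.5579 · e^0.020942 = 122.5579 × 1.021163 = ₹125.15

₹125.15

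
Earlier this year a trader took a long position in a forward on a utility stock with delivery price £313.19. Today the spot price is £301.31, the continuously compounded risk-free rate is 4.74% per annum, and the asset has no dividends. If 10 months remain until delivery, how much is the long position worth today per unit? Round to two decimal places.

£0.25

Current fair forward for the remaining 10 months: F = S·e^(r·T), r = 0.0474
F = 301.31 · e^(0.0474 × 10/12) = 301.31 × 1.040290 = 313.4498
Value of long forward = (F − K)·e^(−rT) = (313.4498 − 313.19) · e^(−0.0474·10/12)
= 0.2598 × 0.961270 = 0.25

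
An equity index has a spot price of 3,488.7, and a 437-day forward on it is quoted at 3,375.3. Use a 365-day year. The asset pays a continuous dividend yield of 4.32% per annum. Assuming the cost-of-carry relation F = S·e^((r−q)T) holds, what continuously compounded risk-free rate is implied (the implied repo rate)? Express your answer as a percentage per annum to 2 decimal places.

From F = S·e^((r−q)T): (r − q) = ln(F/S)/T
ln(3375.3/3488.7) = ln(0.967495) = -0.033045
(r − q) = -0.033045 / (437/365) = -0.027601
r = ln(F/S)/T + q = -0.027601 + 0.0432 = 0.015599
r = 1.56%

1.56%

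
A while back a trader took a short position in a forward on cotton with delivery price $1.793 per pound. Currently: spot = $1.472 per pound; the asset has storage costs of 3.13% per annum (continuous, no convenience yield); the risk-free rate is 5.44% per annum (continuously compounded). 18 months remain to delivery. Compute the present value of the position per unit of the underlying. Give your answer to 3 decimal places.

Current fair forward for the remaining 18 months: F = S·e^((r + u)·T), (r + u) = 0.0544 + 0.0313 = 0.0857
F = 1.472 · e^(0.0857 × 18/12) = 1.472 × 1.137178 = 1.6739
Value of long forward = (F − K)·e^(−rT) = (1.6739 − 1.793) · e^(−0.0544·18/12)
= -0.1191 × 0.921641 = -0.110
Short position value = −(long value) = $0.110

$0.110 per pound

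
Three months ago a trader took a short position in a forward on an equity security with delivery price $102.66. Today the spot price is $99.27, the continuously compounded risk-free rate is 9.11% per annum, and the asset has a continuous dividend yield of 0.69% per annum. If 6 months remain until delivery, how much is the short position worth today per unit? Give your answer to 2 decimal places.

-$0.84

Current fair forward for the remaining 6 months: F = S·e^((r − q)·T), (r − q) = 0.0911 − 0.0069 = 0.0842
F = 99.27 · e^(0.0842 × 6/12) = 99.27 × 1.042999 = 103.5385
Value of long forward = (F − K)·e^(−rT) = (103.5385 − 102.66) · e^(−0.0911·6/12)
= 0.8785 × 0.955472 = 0.84
Short position value = −(long value) = -$0.84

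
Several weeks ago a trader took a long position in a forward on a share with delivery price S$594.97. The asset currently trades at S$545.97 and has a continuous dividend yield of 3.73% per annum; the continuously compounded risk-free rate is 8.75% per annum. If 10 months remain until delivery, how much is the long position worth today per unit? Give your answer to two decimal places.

Current fair forward for the remaining 10 months: F = S·e^((r − q)·T), (r − q) = 0.0875 − 0.0373 = 0.0502
F = 545.97 · e^(0.0502 × 10/12) = 545.97 × 1.042721 = 569.2944
Value of long forward = (F − K)·e^(−rT) = (569.2944 − 594.97) · e^(−0.0875·10/12)
= -25.6756 × 0.929678 = -23.87

-S$23.87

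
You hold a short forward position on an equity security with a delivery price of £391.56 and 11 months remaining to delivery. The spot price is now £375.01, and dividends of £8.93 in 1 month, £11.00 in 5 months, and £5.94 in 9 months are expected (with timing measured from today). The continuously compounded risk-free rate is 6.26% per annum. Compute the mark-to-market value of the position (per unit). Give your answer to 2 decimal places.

PV(remaining dividends) I = 8.93·e^(−0.0626·1/12) + 11.00·e^(−0.0626·5/12) + 5.94·e^(−0.0626·9/12) = 25.2679
Current forward F = (S − I)·e^(rT) = (375.01 − 25.2679)·e^(0.0626·11/12) = 349.7421 × 1.059062 = 370.3986
Value (long) = (F − K)·e^(−rT) = (370.3986 − 391.56) × 0.944232 = -19.9813
Short position value = −(long value) = £19.98

£19.98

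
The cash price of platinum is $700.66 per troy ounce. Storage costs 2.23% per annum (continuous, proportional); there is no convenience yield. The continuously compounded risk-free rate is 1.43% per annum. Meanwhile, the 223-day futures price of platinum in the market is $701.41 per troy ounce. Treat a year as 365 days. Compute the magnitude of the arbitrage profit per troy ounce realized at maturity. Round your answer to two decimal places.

Fair futures: F* = S·e^(carry·T), with carry = (r + u) = 0.0143 + 0.0223 = 0.0366
F* = 700.66 · e^(0.0366 × 223/365) = 700.66 · e^0.022361 = 700.66 × 1.022613 = $716.5040
Market $701.41 < fair $716.5040: forward underpriced → reverse cash-and-carry (short spot, go long the forward).
At maturity, profit = |F_mkt − F*| = |701.41 − 716.5040| = $15.09 per troy ounce

$15.09 per troy ounce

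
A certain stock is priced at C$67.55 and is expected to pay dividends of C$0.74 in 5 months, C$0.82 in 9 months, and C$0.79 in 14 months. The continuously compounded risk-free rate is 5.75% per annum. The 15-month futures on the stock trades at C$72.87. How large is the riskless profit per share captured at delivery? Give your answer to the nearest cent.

PV(dividends) I = 0.74·e^(−0.0575·5/12) + 0.82·e^(−0.0575·9/12) + 0.79·e^(−0.0575·14/12) = 2.2466
Fair futures F* = (S − I)·e^(rT) = (67.55 − 2.2466)·e^0.071875 = 65.3034 × 1.074521 = 70.1699
Market C$72.87 > fair 70.1699: forward overpriced → cash-and-carry (borrow at r, buy the stock and collect the dividends, short the forward).
Profit at T = |F_mkt − F*| = |72.87 − 70.1699| = C$2.70 per share

C$2.70 per share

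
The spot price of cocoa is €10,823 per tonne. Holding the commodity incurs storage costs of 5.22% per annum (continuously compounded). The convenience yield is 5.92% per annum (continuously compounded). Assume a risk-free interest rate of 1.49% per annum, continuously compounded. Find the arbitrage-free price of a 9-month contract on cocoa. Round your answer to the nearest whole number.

Net carry = r + u − y = 0.0149 + 0.0522 − 0.0592 = 0.0079
F = S·e^((r+u−y)T) = 10823 · e^(0.0079 × 9/12) = 10823 · e^0.005925
= 10823 × 1.005943 = €10,887 per tonne

€10,887 per tonne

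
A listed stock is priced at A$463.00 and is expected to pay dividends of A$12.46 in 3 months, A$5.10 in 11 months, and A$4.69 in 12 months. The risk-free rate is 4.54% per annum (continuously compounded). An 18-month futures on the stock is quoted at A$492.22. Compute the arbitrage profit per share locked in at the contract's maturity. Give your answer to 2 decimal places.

A$19.81 per share

PV(dividends) I = 12.46·e^(−0.0454·3/12) + 5.10·e^(−0.0454·11/12) + 4.69·e^(−0.0454·12/12) = 21.6933
Fair futures F* = (S − I)·e^(rT) = (463.00 − 21.6933)·e^0.068100 = 441.3067 × 1.070472 = 472.4065
Market A$492.22 > fair 472.4065: forward overpriced → cash-and-carry (borrow at r, buy the stock and collect the dividends, short the forward).
Profit at T = |F_mkt − F*| = |492.22 − 472.4065| = A$19.81 per share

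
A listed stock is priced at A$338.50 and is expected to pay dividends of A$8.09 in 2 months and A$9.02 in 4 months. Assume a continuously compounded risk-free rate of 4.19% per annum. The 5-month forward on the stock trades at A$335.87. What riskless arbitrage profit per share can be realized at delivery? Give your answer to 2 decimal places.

PV(dividends) I = 8.09·e^(−0.0419·2/12) + 9.02·e^(−0.0419·4/12) = 16.9286
Fair forward F* = (S − I)·e^(rT) = (338.50 − 16.9286)·e^0.017458 = 321.5714 × 1.017611 = 327.2346
Market A$335.87 > fair 327.2346: forward overpriced → cash-and-carry (borrow at r, buy the stock and collect the dividends, short the forward).
Profit at T = |F_mkt − F*| = |335.87 − 327.2346| = A$8.64 per share

A$8.64 per share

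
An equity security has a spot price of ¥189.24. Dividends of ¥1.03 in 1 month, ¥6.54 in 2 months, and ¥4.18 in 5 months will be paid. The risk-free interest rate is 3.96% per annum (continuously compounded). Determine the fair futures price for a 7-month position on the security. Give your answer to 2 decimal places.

PV(dividends) I = 1.03·e^(−0.0396·1/12) + 6.54·e^(−0.0396·2/12) + 4.18·e^(−0.0396·5/12)
I = 1.0266 + 6.4970 + 4.1116 = 11.6352
F = (S − I)·e^(rT) = (189.24 − 11.6352) · e^(0.0396·7/12)
= 177.6048 · e^0.023100 = 177.6048 × 1.023369 = ¥181.76

¥181.76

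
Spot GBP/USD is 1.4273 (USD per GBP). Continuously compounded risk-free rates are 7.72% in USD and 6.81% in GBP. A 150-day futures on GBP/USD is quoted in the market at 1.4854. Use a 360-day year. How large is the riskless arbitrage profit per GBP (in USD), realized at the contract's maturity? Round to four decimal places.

0.0527 per GBP (in USD)

Fair futures: F* = S·e^(carry·T), with carry = (r_USD − r_GBP) = 0.0772 − 0.0681 = 0.0091
F* = 1.4273 · e^(0.0091 × 150/360) = 1.4273 · e^0.003792 = 1.4273 × 1.003799 = 1.4327
Market 1.4854 > fair 1.4327: forward overpriced → cash-and-carry (buy spot, short the forward).
At maturity, profit = |F_mkt − F*| = |1.4854 − 1.4327| = 0.0527 per GBP (in USD)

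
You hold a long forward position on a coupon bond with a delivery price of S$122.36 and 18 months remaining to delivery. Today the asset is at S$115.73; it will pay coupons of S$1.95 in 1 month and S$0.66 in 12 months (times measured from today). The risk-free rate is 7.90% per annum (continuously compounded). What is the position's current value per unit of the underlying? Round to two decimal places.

S$4.50

PV(remaining coupons) I = 1.95·e^(−0.0790·1/12) + 0.66·e^(−0.0790·12/12) = 2.5471
Current forward F = (S − I)·e^(rT) = (115.73 − 2.5471)·e^(0.0790·18/12) = 113.1829 × 1.125807 = 127.4221
Value (long) = (F − K)·e^(−rT) = (127.4221 − 122.36) × 0.888252 = 4.4964
Value = S$4.50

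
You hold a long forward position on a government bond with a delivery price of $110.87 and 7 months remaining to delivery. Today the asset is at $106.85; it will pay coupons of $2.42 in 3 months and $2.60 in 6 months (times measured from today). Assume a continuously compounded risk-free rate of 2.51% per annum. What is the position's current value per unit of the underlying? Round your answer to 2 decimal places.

-$7.38

PV(remaining coupons) I = 2.42·e^(−0.0251·3/12) + 2.60·e^(−0.0251·6/12) = 4.9724
Current forward F = (S − I)·e^(rT) = (106.85 − 4.9724)·e^(0.0251·7/12) = 101.8776 × 1.014749 = 103.3802
Value (long) = (F − K)·e^(−rT) = (103.3802 − 110.87) × 0.985465 = -7.3809
Value = -$7.38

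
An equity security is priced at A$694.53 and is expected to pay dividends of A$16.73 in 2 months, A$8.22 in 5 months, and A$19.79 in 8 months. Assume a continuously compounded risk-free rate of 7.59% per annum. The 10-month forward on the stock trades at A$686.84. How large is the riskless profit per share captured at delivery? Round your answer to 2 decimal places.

A$6.91 per share

PV(dividends) I = 16.73·e^(−0.0759·2/12) + 8.22·e^(−0.0759·5/12) + 19.79·e^(−0.0759·8/12) = 43.2973
Fair forward F* = (S − I)·e^(rT) = (694.53 − 43.2973)·e^0.063250 = 651.2327 × 1.065293 = 693.7536
Market A$686.84 < fair 693.7536: forward underpriced → reverse cash-and-carry (short the stock, invest proceeds at r, pay the dividends, go long the forward).
Profit at T = |F_mkt − F*| = |686.84 − 693.7536| = A$6.91 per share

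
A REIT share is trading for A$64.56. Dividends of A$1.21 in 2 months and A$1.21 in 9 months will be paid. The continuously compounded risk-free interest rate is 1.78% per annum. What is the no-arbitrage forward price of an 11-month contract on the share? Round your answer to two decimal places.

A$63.18

PV(dividends) I = 1.21·e^(−0.0178·2/12) + 1.21·e^(−0.0178·9/12)
I = 1.2064 + 1.1940 = 2.4004
F = (S − I)·e^(rT) = (64.56 − 2.4004) · e^(0.0178·11/12)
= 62.1596 · e^0.016317 = 62.1596 × 1.016451 = A$63.18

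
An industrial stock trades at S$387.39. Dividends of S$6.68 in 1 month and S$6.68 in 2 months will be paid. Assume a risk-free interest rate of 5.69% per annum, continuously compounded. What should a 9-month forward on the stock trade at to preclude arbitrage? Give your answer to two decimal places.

S$390.44

PV(dividends) I = 6.68·e^(−0.0569·1/12) + 6.68·e^(−0.0569·2/12)
I = 6.6484 + 6.6170 = 13.2654
F = (S − I)·e^(rT) = (387.39 − 13.2654) · e^(0.0569·9/12)
= 374.1246 · e^0.042675 = 374.1246 × 1.043599 = S$390.44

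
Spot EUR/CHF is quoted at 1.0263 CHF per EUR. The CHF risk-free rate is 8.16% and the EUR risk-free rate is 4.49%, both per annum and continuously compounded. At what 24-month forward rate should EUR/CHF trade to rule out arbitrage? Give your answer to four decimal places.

F = S·e^((r_CHF − r_EUR)T) = 1.0263 · e^((0.0816 − 0.0449) × 24/12)
= 1.0263 · e^0.073400 = 1.0263 × 1.076161
F = 1.1045 CHF per EUR

1.1045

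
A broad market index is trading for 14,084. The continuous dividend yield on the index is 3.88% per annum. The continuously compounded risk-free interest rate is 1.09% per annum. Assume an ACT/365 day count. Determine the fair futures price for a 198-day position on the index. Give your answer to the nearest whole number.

F = S·e^((r − q)T) = 14084 · e^((0.0109 − 0.0388) × 198/365)
= 14084 · e^-0.015135 = 14084 × 0.984979
F = 13,872

13,872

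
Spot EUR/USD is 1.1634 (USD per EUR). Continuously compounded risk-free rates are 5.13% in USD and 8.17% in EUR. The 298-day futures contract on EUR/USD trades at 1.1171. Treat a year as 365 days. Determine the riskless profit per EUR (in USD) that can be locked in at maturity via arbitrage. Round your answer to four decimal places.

Fair futures: F* = S·e^(carry·T), with carry = (r_USD − r_EUR) = 0.0513 − 0.0817 = -0.0304
F* = 1.1634 · e^(-0.0304 × 298/365) = 1.1634 · e^-0.024820 = 1.1634 × 0.975485 = 1.1349
Market 1.1171 < fair 1.1349: forward underpriced → reverse cash-and-carry (short spot, go long the forward).
At maturity, profit = |F_mkt − F*| = |1.1171 − 1.1349| = 0.0178 per EUR (in USD)

0.0178 per EUR (in USD)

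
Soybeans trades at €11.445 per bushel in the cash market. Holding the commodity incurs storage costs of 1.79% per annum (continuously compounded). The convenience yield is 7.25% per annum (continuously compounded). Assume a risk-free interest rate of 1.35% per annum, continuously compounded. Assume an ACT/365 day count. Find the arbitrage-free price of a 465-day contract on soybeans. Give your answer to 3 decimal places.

€10.861 per bushel

Net carry = r + u − y = 0.0135 + 0.0179 − 0.0725 = -0.0411
F = S·e^((r+u−y)T) = 11.445 · e^(-0.0411 × 465/365) = 11.445 · e^-0.052360
= 11.445 × 0.948987 = €10.861 per bushel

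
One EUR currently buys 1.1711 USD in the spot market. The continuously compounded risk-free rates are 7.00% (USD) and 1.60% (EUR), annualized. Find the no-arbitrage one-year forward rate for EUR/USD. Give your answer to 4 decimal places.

F = S·e^((r_USD − r_EUR)T) = 1.1711 · e^((0.0700 − 0.0160) × 12/12)
= 1.1711 · e^0.054000 = 1.1711 × 1.055485
F = 1.2361 USD per EUR

1.2361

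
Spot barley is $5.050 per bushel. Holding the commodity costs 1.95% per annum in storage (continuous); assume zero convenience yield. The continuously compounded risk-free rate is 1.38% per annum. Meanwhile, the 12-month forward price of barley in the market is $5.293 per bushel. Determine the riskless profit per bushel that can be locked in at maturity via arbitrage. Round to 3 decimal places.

$0.072 per bushel

Fair forward: F* = S·e^(carry·T), with carry = (r + u) = 0.0138 + 0.0195 = 0.0333
F* = 5.050 · e^(0.0333 × 12/12) = 5.050 · e^0.033300 = 5.050 × 1.033861 = $5.2210
Market $5.293 > fair $5.2210: forward overpriced → cash-and-carry (buy spot, short the forward).
At maturity, profit = |F_mkt − F*| = |5.293 − 5.2210| = $0.072 per bushel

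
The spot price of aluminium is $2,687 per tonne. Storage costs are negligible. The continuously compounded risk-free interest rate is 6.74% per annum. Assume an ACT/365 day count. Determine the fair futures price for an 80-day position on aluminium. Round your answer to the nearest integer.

$2,727 per tonne

F = S·e^(rT) = 2687 · e^(0.0674 × 80/365) = 2687 · e^0.014773
= 2687 × 1.014883 = $2,727 per tonne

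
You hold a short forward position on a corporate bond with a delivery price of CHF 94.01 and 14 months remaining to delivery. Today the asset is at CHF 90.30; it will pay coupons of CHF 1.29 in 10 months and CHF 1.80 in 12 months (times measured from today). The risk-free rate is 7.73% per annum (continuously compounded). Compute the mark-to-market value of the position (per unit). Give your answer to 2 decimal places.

PV(remaining coupons) I = 1.29·e^(−0.0773·10/12) + 1.80·e^(−0.0773·12/12) = 2.8756
Current forward F = (S − I)·e^(rT) = (90.30 − 2.8756)·e^(0.0773·14/12) = 87.4244 × 1.094375 = 95.6751
Value (long) = (F − K)·e^(−rT) = (95.6751 − 94.01) × 0.913764 = 1.5215
Short position value = −(long value) = -CHF 1.52

-CHF 1.52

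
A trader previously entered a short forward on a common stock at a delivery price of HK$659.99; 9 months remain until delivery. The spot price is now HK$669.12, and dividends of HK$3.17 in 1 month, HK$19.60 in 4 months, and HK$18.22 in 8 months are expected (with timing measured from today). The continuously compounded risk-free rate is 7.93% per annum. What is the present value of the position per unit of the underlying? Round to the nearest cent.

-HK$7.72

PV(remaining dividends) I = 3.17·e^(−0.0793·1/12) + 19.60·e^(−0.0793·4/12) + 18.22·e^(−0.0793·8/12) = 39.5196
Current forward F = (S − I)·e^(rT) = (669.12 − 39.5196)·e^(0.0793·9/12) = 629.6004 × 1.061279 = 668.1817
Value (long) = (F − K)·e^(−rT) = (668.1817 − 659.99) × 0.942259 = 7.7187
Short position value = −(long value) = -HK$7.72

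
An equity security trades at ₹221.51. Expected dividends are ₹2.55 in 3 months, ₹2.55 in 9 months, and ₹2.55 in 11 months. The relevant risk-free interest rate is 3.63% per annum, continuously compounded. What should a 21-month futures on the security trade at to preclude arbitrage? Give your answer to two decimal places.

₹228.07

PV(dividends) I = 2.55·e^(−0.0363·3/12) + 2.55·e^(−0.0363·9/12) + 2.55·e^(−0.0363·11/12)
I = 2.5270 + 2.4815 + 2.4665 = 7.4750
F = (S − I)·e^(rT) = (221.51 − 7.4750) · e^(0.0363·21/12)
= 214.0350 · e^0.063525 = 214.0350 × 1.065586 = ₹228.07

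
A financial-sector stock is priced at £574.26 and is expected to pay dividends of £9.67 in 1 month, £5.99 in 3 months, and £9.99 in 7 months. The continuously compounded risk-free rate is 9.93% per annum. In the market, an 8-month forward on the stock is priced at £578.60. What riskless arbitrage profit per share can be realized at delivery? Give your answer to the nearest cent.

PV(dividends) I = 9.67·e^(−0.0993·1/12) + 5.99·e^(−0.0993·3/12) + 9.99·e^(−0.0993·7/12) = 24.8612
Fair forward F* = (S − I)·e^(rT) = (574.26 − 24.8612)·e^0.066200 = 549.3988 × 1.068440 = 586.9997
Market £578.60 < fair 586.9997: forward underpriced → reverse cash-and-carry (short the stock, invest proceeds at r, pay the dividends, go long the forward).
Profit at T = |F_mkt − F*| = |578.60 − 586.9997| = £8.40 per share

£8.40 per share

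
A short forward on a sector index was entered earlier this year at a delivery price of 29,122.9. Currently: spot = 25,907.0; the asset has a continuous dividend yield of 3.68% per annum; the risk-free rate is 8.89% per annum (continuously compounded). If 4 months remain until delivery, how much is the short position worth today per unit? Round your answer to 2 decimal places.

2681.40

Current fair forward for the remaining 4 months: F = S·e^((r − q)·T), (r − q) = 0.0889 − 0.0368 = 0.0521
F = 25907.0 · e^(0.0521 × 4/12) = 25907.0 × 1.01751834 = 26360.8476
Value of long forward = (F − K)·e^(−rT) = (26360.8476 − 29122.9) · e^(−0.0889·4/12)
= -2762.0524 × 0.97080143 = -2681.40
Short position value = −(long value) = 2681.40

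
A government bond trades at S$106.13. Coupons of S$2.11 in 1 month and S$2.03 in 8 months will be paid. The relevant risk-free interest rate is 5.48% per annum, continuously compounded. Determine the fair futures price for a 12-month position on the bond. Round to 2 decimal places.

S$107.82

PV(coupons) I = 2.11·e^(−0.0548·1/12) + 2.03·e^(−0.0548·8/12)
I = 2.1004 + 1.9572 = 4.0576
F = (S − I)·e^(rT) = (106.13 − 4.0576) · e^(0.0548·12/12)
= 102.0724 · e^0.054800 = 102.0724 × 1.056329 = S$107.82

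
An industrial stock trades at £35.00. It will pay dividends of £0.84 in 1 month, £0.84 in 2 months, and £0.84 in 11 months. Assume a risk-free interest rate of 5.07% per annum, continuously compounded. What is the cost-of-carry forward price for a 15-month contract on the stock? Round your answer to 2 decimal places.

PV(dividends) I = 0.84·e^(−0.0507·1/12) + 0.84·e^(−0.0507·2/12) + 0.84·e^(−0.0507·11/12)
I = 0.8365 + 0.8329 + 0.8019 = 2.4713
F = (S − I)·e^(rT) = (35.00 − 2.4713) · e^(0.0507·15/12)
= 32.5287 · e^0.063375 = 32.5287 × 1.065426 = £34.66

£34.66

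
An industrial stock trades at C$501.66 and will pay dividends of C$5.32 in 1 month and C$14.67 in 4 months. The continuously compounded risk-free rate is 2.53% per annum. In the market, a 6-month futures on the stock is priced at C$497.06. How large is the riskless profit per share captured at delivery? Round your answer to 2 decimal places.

PV(dividends) I = 5.32·e^(−0.0253·1/12) + 14.67·e^(−0.0253·4/12) = 19.8556
Fair futures F* = (S − I)·e^(rT) = (501.66 − 19.8556)·e^0.012650 = 481.8044 × 1.012730 = 487.9378
Market C$497.06 > fair 487.9378: forward overpriced → cash-and-carry (borrow at r, buy the stock and collect the dividends, short the forward).
Profit at T = |F_mkt − F*| = |497.06 − 487.9378| = C$9.12 per share

C$9.12 per share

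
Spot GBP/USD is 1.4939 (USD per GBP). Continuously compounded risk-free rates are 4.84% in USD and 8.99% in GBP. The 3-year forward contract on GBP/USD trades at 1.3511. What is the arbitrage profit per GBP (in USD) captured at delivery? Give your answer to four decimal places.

Fair forward: F* = S·e^(carry·T), with carry = (r_USD − r_GBP) = 0.0484 − 0.0899 = -0.0415
F* = 1.4939 · e^(-0.0415 × 3) = 1.4939 · e^-0.124500 = 1.4939 × 0.882938 = 1.3190
Market 1.3511 > fair 1.3190: forward overpriced → cash-and-carry (buy spot, short the forward).
At maturity, profit = |F_mkt − F*| = |1.3511 − 1.3190| = 0.0321 per GBP (in USD)

0.0321 per GBP (in USD)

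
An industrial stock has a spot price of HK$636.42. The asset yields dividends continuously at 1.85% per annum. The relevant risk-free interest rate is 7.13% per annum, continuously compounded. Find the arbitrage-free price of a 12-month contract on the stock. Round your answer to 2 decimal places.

HK$670.93

F = S·e^((r − q)T) = 636.42 · e^((0.0713 − 0.0185) × 12/12)
= 636.42 · e^0.052800 = 636.42 × 1.054219
F = HK$670.93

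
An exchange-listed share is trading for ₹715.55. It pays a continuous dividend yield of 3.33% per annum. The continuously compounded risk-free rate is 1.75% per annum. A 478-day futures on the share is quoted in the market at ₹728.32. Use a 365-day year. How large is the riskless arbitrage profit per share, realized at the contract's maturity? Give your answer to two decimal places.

Fair futures: F* = S·e^(carry·T), with carry = (r − q) = 0.0175 − 0.0333 = -0.0158
F* = 715.55 · e^(-0.0158 × 478/365) = 715.55 · e^-0.020692 = 715.55 × 0.979521 = ₹700.8963
Market ₹728.32 > fair ₹700.8963: forward overpriced → cash-and-carry (buy spot, short the forward).
At maturity, profit = |F_mkt − F*| = |728.32 − 700.8963| = ₹27.42 per share

₹27.42 per share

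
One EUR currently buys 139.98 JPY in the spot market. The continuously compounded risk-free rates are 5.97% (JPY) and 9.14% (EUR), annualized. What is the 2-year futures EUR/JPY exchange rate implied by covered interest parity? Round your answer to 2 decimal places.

131.38

F = S·e^((r_JPY − r_EUR)T) = 139.98 · e^((0.0597 − 0.0914) × 2)
= 139.98 · e^-0.063400 = 139.98 × 0.938568
F = 131.38 JPY per EUR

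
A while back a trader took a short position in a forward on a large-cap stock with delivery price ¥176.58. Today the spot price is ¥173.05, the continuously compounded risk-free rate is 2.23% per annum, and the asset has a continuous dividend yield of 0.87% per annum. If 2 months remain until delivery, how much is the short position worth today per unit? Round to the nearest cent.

Current fair forward for the remaining 2 months: F = S·e^((r − q)·T), (r − q) = 0.0223 − 0.0087 = 0.0136
F = 173.05 · e^(0.0136 × 2/12) = 173.05 × 1.002269 = 173.4427
Value of long forward = (F − K)·e^(−rT) = (173.4427 − 176.58) · e^(−0.0223·2/12)
= -3.1373 × 0.996290 = -3.13
Short position value = −(long value) = ¥3.13

¥3.13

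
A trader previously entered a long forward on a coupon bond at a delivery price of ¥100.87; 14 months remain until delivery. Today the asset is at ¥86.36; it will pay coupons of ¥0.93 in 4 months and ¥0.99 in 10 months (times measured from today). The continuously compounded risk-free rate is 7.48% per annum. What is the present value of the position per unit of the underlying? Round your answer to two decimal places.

PV(remaining coupons) I = 0.93·e^(−0.0748·4/12) + 0.99·e^(−0.0748·10/12) = 1.8373
Current forward F = (S − I)·e^(rT) = (86.36 − 1.8373)·e^(0.0748·14/12) = 84.5227 × 1.091188 = 92.2302
Value (long) = (F − K)·e^(−rT) = (92.2302 − 100.87) × 0.916433 = -7.9178
Value = -¥7.92

-¥7.92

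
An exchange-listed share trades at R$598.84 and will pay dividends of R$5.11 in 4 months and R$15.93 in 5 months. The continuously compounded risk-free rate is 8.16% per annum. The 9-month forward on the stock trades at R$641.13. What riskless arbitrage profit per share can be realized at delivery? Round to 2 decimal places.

PV(dividends) I = 5.11·e^(−0.0816·4/12) + 15.93·e^(−0.0816·5/12) = 20.3704
Fair forward F* = (S − I)·e^(rT) = (598.84 − 20.3704)·e^0.061200 = 578.4696 × 1.063112 = 614.9780
Market R$641.13 > fair 614.9780: forward overpriced → cash-and-carry (borrow at r, buy the stock and collect the dividends, short the forward).
Profit at T = |F_mkt − F*| = |641.13 − 614.9780| = R$26.15 per share

R$26.15 per share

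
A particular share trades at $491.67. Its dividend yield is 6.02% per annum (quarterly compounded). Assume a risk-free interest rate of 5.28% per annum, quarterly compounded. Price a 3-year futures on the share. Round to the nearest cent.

$481.02

F = S · (1+r/4)^(4T) / (1+q/4)^(4T)
= 491.67 × 1.170421 / 1.196325 = 491.67 × 0.978347
F = $481.02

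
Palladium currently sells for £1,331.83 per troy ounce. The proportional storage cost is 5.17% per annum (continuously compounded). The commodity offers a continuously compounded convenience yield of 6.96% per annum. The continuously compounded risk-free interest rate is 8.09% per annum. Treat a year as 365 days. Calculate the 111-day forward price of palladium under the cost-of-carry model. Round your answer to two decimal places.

£1,357.59 per troy ounce

Net carry = r + u − y = 0.0809 + 0.0517 − 0.0696 = 0.0630
F = S·e^((r+u−y)T) = 1331.83 · e^(0.0630 × 111/365) = 1331.83 · e^0.01915890
= 1331.83 × 1.01934361 = £1,357.59 per troy ounce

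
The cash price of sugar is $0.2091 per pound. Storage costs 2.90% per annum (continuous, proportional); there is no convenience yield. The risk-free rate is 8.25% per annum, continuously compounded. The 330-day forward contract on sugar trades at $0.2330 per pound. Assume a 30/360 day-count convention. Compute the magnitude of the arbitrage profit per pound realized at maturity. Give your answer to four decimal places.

Fair forward: F* = S·e^(carry·T), with carry = (r + u) = 0.0825 + 0.0290 = 0.1115
F* = 0.2091 · e^(0.1115 × 330/360) = 0.2091 · e^0.102208 = 0.2091 × 1.107614 = $0.2316
Market $0.2330 > fair $0.2316: forward overpriced → cash-and-carry (buy spot, short the forward).
At maturity, profit = |F_mkt − F*| = |0.2330 − 0.2316| = $0.0014 per pound

$0.0014 per pound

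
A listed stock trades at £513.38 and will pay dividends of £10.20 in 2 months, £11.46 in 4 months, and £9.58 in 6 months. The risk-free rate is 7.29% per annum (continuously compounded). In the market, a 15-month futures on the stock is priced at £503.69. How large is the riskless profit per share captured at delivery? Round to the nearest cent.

PV(dividends) I = 10.20·e^(−0.0729·2/12) + 11.46·e^(−0.0729·4/12) + 9.58·e^(−0.0729·6/12) = 30.4988
Fair futures F* = (S − I)·e^(rT) = (513.38 − 30.4988)·e^0.091125 = 482.8812 × 1.095406 = 528.9510
Market £503.69 < fair 528.9510: forward underpriced → reverse cash-and-carry (short the stock, invest proceeds at r, pay the dividends, go long the forward).
Profit at T = |F_mkt − F*| = |503.69 − 528.9510| = £25.26 per share

£25.26 per share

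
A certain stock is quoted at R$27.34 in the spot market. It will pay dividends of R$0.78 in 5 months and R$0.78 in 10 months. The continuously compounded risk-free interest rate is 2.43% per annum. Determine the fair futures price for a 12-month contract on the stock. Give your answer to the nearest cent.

PV(dividends) I = 0.78·e^(−0.0243·5/12) + 0.78·e^(−0.0243·10/12)
I = 0.7721 + 0.7644 = 1.5365
F = (S − I)·e^(rT) = (27.34 − 1.5365) · e^(0.0243·12/12)
= 25.8035 · e^0.024300 = 25.8035 × 1.024598 = R$26.44

R$26.44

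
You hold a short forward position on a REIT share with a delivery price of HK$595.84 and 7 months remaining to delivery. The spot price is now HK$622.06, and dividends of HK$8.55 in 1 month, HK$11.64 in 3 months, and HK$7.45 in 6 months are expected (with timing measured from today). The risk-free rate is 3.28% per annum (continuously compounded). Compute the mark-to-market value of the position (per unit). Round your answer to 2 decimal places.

-HK$10.11

PV(remaining dividends) I = 8.55·e^(−0.0328·1/12) + 11.64·e^(−0.0328·3/12) + 7.45·e^(−0.0328·6/12) = 27.4004
Current forward F = (S − I)·e^(rT) = (622.06 − 27.4004)·e^(0.0328·7/12) = 594.6596 × 1.019318 = 606.1472
Value (long) = (F − K)·e^(−rT) = (606.1472 − 595.84) × 0.981049 = 10.1119
Short position value = −(long value) = -HK$10.11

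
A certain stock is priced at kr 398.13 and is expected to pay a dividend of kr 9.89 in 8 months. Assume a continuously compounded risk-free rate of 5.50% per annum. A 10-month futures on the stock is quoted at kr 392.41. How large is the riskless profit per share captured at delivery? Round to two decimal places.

PV(dividends) I = 9.89·e^(−0.0550·8/12) = 9.5339
Fair futures F* = (S − I)·e^(rT) = (398.13 − 9.5339)·e^0.045833 = 388.5961 × 1.046900 = 406.8213
Market kr 392.41 < fair 406.8213: forward underpriced → reverse cash-and-carry (short the stock, invest proceeds at r, pay the dividends, go long the forward).
Profit at T = |F_mkt − F*| = |392.41 − 406.8213| = kr 14.41 per share

kr 14.41 per share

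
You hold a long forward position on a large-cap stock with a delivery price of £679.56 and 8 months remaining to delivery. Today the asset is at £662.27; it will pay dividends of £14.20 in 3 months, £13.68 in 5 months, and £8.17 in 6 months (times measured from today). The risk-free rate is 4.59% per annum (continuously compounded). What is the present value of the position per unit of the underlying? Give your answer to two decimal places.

PV(remaining dividends) I = 14.20·e^(−0.0459·3/12) + 13.68·e^(−0.0459·5/12) + 8.17·e^(−0.0459·6/12) = 35.4435
Current forward F = (S − I)·e^(rT) = (662.27 − 35.4435)·e^(0.0459·8/12) = 626.8265 × 1.031073 = 646.3039
Value (long) = (F − K)·e^(−rT) = (646.3039 − 679.56) × 0.969863 = -32.2539
Value = -£32.25

-£32.25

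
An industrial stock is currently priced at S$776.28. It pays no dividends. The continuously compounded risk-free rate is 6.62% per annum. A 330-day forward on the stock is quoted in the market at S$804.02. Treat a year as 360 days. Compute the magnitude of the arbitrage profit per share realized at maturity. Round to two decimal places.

Fair forward: F* = S·e^(carry·T), with carry = r = 0.0662
F* = 776.28 · e^(0.0662 × 330/360) = 776.28 · e^0.060683 = 776.28 × 1.062562 = S$824.8456
Market S$804.02 < fair S$824.8456: forward underpriced → reverse cash-and-carry (short spot, go long the forward).
At maturity, profit = |F_mkt − F*| = |804.02 − 824.8456| = S$20.83 per share

S$20.83 per share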